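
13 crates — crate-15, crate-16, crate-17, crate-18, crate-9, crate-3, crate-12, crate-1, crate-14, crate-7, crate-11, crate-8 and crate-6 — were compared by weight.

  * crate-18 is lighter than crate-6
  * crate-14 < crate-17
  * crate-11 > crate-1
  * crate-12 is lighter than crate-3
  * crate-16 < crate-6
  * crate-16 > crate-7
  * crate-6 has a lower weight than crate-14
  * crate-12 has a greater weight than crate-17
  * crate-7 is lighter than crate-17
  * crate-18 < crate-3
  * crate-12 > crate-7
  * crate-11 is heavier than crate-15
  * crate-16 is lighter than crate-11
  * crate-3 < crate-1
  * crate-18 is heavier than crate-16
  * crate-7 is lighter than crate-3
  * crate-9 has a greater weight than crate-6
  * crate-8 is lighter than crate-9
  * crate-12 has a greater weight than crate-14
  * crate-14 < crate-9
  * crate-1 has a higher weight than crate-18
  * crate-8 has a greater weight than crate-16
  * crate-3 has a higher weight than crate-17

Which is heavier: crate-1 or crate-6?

crate-6 < crate-14 and crate-14 < crate-17 give crate-6 < crate-17.
Then crate-17 < crate-12 extends the chain to crate-12.
With crate-12 < crate-3: crate-6 < crate-14 < crate-17 < crate-12 < crate-3.
With crate-3 < crate-1: crate-6 < crate-14 < crate-17 < crate-12 < crate-3 < crate-1.
So crate-6 < crate-1; crate-1 is the heavier of the two.

crate-1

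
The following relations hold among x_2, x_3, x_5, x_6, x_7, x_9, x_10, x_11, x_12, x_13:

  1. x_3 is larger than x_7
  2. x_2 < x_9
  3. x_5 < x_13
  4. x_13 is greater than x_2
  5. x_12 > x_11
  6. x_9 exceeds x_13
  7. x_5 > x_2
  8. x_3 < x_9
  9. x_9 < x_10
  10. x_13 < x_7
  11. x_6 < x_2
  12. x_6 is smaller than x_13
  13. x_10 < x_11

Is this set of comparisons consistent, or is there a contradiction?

Every relation is compatible with x_6 < x_2 < x_5 < x_13 < x_7 < x_3 < x_9 < x_10 < x_11 < x_12; the set is consistent.

consistent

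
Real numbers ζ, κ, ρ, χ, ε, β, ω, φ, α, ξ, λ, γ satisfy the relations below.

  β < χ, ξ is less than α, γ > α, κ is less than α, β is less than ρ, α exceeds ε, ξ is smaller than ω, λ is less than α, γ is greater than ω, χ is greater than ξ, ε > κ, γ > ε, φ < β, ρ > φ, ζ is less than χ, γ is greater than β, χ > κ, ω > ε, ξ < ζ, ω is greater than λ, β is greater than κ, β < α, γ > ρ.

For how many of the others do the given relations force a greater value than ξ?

From ξ the given relations immediately reach ζ, α, ω, χ.
From those, γ — 5 in total.
No other element is forced above ξ by the given relations, so the count is 5.

5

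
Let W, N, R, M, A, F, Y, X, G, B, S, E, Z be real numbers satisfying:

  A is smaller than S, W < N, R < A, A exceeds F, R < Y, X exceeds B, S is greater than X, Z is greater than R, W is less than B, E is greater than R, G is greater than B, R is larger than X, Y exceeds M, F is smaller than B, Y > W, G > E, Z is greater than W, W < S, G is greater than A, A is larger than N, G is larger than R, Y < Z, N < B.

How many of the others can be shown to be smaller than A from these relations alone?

Directly below A: N, F, R.
One step further: W, X (5 so far).
One step further: B (6 so far).
No other element is forced below A by the given relations, so the count is 6.

6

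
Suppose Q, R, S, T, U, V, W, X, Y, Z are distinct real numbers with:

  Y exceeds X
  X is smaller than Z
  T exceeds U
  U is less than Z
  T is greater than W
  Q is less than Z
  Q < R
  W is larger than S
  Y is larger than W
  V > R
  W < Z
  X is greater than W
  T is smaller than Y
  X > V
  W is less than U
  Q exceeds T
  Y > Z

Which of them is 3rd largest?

Chaining the given pairs: S < W < U < T < Q < R < V < X < Z < Y.
Counting 3 from the largest end gives X.

X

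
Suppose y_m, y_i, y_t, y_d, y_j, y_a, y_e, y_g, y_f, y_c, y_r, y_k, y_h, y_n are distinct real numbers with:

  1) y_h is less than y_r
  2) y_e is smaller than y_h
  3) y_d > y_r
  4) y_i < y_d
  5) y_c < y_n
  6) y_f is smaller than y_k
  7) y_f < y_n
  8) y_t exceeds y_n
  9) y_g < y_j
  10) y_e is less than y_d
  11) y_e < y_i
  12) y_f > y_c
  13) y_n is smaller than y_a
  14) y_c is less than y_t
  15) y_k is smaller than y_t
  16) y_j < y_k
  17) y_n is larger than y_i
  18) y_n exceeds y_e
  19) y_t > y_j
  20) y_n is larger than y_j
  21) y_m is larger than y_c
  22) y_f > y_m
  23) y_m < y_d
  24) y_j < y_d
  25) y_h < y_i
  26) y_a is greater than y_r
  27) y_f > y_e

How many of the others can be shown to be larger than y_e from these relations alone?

9

The elements the relations force above y_e are y_h, y_r, y_i, y_f, y_n, y_a, y_k, y_t, y_d — no chain reaches any other.
That is 9.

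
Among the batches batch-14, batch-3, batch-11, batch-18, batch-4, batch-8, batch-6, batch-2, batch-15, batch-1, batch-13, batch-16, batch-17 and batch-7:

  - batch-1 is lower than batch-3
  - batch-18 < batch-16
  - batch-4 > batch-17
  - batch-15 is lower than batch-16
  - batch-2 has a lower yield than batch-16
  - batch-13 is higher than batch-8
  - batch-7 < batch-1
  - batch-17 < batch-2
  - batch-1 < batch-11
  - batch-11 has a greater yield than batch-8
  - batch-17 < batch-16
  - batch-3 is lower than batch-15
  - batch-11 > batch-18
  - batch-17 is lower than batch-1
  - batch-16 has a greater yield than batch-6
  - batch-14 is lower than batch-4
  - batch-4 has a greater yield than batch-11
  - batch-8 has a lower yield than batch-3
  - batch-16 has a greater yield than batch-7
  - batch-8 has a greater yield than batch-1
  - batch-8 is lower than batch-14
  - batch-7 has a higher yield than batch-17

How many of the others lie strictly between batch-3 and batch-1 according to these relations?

Chaining upward from batch-1 reaches: batch-8, batch-11, batch-14, batch-13, batch-15, batch-16, batch-4.
Chaining downward from batch-3 reaches: batch-17, batch-7, batch-8.
Strictly between batch-1 and batch-3 are those in both lists: batch-8 — 1 element.

1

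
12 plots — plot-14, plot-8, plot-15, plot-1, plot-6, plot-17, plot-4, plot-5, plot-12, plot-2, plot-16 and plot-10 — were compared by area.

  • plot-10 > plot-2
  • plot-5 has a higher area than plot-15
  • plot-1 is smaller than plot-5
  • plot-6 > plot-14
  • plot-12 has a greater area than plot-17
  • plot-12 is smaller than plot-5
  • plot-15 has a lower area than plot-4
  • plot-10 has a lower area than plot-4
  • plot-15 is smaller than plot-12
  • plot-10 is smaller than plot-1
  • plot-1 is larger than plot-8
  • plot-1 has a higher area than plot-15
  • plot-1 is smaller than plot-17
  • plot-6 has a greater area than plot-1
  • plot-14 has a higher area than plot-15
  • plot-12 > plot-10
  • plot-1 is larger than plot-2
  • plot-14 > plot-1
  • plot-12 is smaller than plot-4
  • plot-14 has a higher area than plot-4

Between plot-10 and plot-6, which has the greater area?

Following the relations from plot-10: plot-10 < plot-1 < plot-17 < plot-12 < plot-4 < plot-14 < plot-6.
So plot-10 < plot-6; plot-6 is the larger of the two.

plot-6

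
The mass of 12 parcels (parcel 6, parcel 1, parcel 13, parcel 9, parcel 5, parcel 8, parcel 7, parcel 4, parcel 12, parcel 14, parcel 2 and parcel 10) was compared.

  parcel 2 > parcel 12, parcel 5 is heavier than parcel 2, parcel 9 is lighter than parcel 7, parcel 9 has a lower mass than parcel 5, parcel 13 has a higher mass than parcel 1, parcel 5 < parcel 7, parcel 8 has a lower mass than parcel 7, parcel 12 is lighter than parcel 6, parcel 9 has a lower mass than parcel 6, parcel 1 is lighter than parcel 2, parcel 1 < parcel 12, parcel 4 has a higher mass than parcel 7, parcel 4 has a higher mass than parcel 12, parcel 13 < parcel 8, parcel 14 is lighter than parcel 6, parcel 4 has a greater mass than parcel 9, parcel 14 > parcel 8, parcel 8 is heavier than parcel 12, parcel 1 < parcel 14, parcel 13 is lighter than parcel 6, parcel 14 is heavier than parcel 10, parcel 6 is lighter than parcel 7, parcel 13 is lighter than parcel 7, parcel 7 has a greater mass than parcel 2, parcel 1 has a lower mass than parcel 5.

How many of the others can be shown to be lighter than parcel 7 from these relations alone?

10

Directly below parcel 7: parcel 13, parcel 9, parcel 2, parcel 8, parcel 5, parcel 6.
One step further: parcel 1, parcel 12, parcel 14 (9 so far).
One step further: parcel 10 (10 so far).
Nothing else is reachable below parcel 7; 10 in all.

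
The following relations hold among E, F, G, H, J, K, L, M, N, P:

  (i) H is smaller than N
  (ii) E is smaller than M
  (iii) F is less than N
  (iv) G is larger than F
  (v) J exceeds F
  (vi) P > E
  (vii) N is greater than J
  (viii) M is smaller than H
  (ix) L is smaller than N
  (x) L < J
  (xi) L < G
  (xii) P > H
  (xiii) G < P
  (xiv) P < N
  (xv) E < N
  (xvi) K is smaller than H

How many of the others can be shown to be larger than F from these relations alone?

4

Directly above F: J, G, N.
One step further: P (4 so far).
No other element is forced above F by the given relations, so the count is 4.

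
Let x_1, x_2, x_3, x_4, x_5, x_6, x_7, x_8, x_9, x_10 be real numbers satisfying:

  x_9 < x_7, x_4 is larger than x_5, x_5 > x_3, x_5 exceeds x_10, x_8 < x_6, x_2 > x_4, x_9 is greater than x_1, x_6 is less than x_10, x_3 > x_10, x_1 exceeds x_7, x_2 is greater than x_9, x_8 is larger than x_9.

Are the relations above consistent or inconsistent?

Chaining the given relations yields x_7 < x_1 < x_9, so x_7 < x_9. But one relation states x_9 < x_7. These cannot both hold.

inconsistent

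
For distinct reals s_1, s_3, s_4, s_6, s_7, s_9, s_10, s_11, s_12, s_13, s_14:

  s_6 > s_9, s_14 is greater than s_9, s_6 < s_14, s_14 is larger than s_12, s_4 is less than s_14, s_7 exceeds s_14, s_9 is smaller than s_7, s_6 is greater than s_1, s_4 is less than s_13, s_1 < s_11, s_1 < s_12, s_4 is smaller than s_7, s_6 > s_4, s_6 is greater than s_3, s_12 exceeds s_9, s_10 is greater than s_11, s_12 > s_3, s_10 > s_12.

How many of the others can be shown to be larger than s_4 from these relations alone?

4

The elements the relations force above s_4 are s_6, s_13, s_14, s_7 — no chain reaches any other.
That is 4.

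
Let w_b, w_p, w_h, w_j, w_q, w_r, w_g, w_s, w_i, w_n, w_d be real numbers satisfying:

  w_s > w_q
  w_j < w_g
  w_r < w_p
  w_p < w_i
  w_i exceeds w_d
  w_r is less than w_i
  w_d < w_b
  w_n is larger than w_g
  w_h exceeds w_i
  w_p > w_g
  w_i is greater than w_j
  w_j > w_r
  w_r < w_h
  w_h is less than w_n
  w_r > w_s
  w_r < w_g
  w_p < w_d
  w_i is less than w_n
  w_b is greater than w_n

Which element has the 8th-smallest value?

The consecutive relations fix a unique order: w_q < w_s < w_r < w_j < w_g < w_p < w_d < w_i < w_h < w_n < w_b.
Counting 8 from the smallest end gives w_i.

w_i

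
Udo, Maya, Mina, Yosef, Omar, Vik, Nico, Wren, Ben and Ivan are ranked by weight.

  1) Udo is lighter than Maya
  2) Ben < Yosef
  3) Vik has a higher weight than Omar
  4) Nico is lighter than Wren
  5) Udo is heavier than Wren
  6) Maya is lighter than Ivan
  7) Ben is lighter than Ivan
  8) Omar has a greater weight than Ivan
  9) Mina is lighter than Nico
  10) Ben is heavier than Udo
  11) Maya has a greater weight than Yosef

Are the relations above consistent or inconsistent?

The single ordering Mina < Nico < Wren < Udo < Ben < Yosef < Maya < Ivan < Omar < Vik satisfies every listed relation, so no contradiction arises.

consistent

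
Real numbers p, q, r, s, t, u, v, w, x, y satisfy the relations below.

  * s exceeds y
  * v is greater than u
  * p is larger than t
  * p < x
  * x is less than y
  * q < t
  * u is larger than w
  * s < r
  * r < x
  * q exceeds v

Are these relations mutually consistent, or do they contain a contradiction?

Chaining the given relations yields x < y < s < r, so x < r. But one relation states r < x. These cannot both hold.

inconsistent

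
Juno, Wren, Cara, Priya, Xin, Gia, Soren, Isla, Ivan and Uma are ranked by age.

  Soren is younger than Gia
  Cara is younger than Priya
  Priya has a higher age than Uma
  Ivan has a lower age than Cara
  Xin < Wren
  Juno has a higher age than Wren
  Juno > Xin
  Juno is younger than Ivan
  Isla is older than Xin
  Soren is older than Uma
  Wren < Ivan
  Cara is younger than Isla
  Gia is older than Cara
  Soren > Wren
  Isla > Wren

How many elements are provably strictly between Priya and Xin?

4

Chaining upward from Xin reaches: Wren, Soren, Juno, Ivan, Cara, Gia, Isla.
Chaining downward from Priya reaches: Wren, Uma, Juno, Ivan, Cara.
Strictly between Xin and Priya are those in both lists: Wren, Juno, Ivan, Cara — 4 elements.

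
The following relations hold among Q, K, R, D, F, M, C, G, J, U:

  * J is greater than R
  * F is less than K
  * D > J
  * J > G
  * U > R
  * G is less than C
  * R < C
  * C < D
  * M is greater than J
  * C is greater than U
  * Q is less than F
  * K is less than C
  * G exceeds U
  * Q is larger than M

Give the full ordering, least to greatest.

Nothing is placed below R, so it is least; from there R < U; U < G; G < J; J < M; M < Q; Q < F; F < K; K < C; C < D, each given directly.

R < U < G < J < M < Q < F < K < C < D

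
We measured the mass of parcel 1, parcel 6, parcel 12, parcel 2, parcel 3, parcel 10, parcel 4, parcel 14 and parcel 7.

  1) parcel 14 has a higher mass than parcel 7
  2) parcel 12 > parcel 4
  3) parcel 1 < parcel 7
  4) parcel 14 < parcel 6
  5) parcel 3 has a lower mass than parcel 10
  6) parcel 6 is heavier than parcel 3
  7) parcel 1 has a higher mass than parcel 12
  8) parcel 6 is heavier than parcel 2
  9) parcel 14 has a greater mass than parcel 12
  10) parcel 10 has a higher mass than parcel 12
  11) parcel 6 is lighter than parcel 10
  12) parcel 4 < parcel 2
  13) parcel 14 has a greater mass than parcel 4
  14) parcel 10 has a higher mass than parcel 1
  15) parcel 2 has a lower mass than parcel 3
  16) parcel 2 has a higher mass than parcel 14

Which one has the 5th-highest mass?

Piecing the relations together gives one ordering: parcel 4 < parcel 12 < parcel 1 < parcel 7 < parcel 14 < parcel 2 < parcel 3 < parcel 6 < parcel 10.
Counting 5 from the largest end gives parcel 14.

parcel 14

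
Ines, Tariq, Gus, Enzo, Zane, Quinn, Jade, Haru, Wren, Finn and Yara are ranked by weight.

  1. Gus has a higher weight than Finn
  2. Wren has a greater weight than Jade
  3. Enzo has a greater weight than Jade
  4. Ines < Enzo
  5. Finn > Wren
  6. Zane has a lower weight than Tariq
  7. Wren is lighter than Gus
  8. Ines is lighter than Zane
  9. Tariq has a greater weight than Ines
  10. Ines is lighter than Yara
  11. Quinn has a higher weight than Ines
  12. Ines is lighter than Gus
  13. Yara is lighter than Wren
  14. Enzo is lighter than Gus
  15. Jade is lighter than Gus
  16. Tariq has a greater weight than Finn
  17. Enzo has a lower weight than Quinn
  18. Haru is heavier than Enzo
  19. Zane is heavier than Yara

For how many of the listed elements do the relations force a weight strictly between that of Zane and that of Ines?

1

The relations place Ines below Zane. An element lies strictly between them when it is forced above Ines and also forced below Zane.
Above Ines: {Enzo, Yara, Haru, Wren, Finn, Gus, Quinn, Tariq}. Below Zane: {Yara}.
Intersection: {Yara} — 1.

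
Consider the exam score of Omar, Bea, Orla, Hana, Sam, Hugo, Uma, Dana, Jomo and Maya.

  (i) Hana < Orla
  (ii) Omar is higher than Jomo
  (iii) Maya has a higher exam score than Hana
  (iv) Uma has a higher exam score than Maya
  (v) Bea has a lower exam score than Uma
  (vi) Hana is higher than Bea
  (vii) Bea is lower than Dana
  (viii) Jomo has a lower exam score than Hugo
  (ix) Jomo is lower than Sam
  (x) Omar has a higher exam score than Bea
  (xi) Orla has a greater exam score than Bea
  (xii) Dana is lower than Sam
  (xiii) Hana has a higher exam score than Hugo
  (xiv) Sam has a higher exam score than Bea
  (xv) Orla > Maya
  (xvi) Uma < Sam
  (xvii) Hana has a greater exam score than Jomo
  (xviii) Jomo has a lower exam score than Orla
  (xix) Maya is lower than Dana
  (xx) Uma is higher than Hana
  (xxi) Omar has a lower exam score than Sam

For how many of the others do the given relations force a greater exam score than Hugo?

6

Directly above Hugo: Hana.
One step further: Maya, Uma, Orla (4 so far).
One step further: Dana, Sam (6 so far).
No other element is forced above Hugo by the given relations, so the count is 6.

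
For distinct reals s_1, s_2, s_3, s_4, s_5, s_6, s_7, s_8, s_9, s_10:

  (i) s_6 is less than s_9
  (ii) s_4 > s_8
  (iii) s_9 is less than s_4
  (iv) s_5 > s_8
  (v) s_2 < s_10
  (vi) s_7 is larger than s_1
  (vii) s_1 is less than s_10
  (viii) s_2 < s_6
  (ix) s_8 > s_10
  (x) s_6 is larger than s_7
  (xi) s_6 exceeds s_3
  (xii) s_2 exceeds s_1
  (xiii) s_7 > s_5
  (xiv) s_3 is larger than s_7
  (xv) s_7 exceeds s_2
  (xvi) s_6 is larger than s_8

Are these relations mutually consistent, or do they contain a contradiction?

consistent

Every relation is compatible with s_1 < s_2 < s_10 < s_8 < s_5 < s_7 < s_3 < s_6 < s_9 < s_4; the set is consistent.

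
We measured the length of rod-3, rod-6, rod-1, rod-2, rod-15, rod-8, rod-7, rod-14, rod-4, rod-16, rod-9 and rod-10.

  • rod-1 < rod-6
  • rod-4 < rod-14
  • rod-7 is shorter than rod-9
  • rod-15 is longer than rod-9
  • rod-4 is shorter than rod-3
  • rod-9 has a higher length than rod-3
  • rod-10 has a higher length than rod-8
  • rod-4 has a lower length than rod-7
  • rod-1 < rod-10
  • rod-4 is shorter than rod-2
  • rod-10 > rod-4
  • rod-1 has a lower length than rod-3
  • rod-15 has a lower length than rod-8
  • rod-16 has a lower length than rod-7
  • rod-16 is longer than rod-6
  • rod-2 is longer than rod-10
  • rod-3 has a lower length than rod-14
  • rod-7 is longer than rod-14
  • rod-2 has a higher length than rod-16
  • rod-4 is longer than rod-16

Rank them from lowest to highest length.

rod-1 < rod-6 < rod-16 < rod-4 < rod-3 < rod-14 < rod-7 < rod-9 < rod-15 < rod-8 < rod-10 < rod-2

Nothing is placed below rod-1, so it is least; from there rod-1 < rod-6; rod-6 < rod-16; rod-16 < rod-4; rod-4 < rod-3; rod-3 < rod-14; rod-14 < rod-7; rod-7 < rod-9; rod-9 < rod-15; rod-15 < rod-8; rod-8 < rod-10; rod-10 < rod-2, each given directly.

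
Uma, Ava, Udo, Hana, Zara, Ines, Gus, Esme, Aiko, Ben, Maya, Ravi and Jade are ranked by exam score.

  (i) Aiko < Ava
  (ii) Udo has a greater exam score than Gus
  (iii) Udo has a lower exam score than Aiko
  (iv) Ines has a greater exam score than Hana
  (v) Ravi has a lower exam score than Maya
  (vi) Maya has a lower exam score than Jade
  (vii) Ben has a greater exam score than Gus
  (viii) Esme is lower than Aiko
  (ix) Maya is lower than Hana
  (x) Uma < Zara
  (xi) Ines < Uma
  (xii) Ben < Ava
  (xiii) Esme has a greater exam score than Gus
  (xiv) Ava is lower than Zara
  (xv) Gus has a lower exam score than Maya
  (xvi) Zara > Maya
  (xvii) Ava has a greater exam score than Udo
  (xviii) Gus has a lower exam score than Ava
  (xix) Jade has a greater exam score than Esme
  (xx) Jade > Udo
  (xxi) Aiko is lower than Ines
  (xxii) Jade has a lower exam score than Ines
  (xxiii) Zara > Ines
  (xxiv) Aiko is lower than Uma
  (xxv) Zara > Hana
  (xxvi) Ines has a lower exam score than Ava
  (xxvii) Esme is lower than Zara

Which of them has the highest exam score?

Zara

Ravi is not greatest since Ravi < Maya; Gus is not greatest since Gus < Ben; Maya is not greatest since Maya < Hana; Udo is not greatest since Udo < Aiko; Esme is not greatest since Esme < Zara; Hana is not greatest since Hana < Ines; Ben is not greatest since Ben < Ava; Aiko is not greatest since Aiko < Ava; Jade is not greatest since Jade < Ines; Ines is not greatest since Ines < Uma; Ava is not greatest since Ava < Zara; Uma is not greatest since Uma < Zara.
Only Zara has nothing above it, so Zara is the highest exam score.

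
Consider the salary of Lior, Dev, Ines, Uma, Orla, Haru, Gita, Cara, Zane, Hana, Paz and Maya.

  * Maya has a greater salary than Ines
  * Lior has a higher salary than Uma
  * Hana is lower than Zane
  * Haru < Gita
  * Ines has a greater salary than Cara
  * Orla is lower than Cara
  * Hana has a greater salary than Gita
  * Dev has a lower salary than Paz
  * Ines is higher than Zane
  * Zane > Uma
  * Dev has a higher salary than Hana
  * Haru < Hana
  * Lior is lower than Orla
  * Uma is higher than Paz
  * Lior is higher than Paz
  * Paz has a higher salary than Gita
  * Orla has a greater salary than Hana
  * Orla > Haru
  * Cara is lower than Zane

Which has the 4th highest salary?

Cara

Piecing the relations together gives one ordering: Haru < Gita < Hana < Dev < Paz < Uma < Lior < Orla < Cara < Zane < Ines < Maya.
Counting 4 from the largest end gives Cara.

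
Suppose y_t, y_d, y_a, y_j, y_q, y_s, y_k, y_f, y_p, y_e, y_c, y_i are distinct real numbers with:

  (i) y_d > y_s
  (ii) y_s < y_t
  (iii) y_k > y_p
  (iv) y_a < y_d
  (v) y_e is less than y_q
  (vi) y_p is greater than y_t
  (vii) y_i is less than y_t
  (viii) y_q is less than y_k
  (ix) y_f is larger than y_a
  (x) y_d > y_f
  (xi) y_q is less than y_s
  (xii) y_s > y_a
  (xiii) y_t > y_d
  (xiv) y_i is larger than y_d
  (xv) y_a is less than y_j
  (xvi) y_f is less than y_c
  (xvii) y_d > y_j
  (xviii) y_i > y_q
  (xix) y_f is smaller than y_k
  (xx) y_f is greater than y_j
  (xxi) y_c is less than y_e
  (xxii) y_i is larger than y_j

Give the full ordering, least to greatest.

y_a < y_j < y_f < y_c < y_e < y_q < y_s < y_d < y_i < y_t < y_p < y_k

Each adjacent pair is fixed by a given relation: y_a < y_j; y_j < y_f; y_f < y_c; y_c < y_e; y_e < y_q; y_q < y_s; y_s < y_d; y_d < y_i; y_i < y_t; y_t < y_p; y_p < y_k. Chaining them end to end gives the full order.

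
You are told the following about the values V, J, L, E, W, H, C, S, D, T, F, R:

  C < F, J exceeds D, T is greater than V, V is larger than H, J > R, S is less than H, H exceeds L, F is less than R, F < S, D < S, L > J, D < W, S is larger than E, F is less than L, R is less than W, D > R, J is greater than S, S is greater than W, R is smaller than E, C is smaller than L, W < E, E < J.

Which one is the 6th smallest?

The consecutive relations fix a unique order: C < F < R < D < W < E < S < J < L < H < V < T.
The 6th smallest is E.

E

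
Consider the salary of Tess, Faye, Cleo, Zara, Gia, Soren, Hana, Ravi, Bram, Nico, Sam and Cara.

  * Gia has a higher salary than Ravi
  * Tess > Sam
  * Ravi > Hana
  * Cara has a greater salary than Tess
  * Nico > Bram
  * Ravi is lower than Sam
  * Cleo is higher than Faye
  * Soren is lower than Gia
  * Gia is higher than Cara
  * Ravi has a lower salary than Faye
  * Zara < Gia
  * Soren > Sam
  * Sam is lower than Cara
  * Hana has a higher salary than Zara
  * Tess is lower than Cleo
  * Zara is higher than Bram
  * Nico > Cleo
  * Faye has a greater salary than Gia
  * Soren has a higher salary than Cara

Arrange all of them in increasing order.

Bram < Zara < Hana < Ravi < Sam < Tess < Cara < Soren < Gia < Faye < Cleo < Nico

Each adjacent pair is fixed by a given relation: Bram < Zara; Zara < Hana; Hana < Ravi; Ravi < Sam; Sam < Tess; Tess < Cara; Cara < Soren; Soren < Gia; Gia < Faye; Faye < Cleo; Cleo < Nico. Chaining them end to end gives the full order.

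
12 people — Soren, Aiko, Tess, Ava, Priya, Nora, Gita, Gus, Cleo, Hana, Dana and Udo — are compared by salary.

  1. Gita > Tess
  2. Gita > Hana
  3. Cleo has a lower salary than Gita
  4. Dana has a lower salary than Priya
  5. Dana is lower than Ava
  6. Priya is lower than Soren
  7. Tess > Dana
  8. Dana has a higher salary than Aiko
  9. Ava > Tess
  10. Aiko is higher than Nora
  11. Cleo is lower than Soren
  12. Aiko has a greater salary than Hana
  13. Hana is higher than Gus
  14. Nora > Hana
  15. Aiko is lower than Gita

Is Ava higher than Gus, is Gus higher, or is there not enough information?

Ava

The relevant relations are Gus < Hana; Hana < Nora; Nora < Aiko; Aiko < Dana; Dana < Ava.
Chaining these gives Gus < Hana < Nora < Aiko < Dana < Ava.
So Ava is higher.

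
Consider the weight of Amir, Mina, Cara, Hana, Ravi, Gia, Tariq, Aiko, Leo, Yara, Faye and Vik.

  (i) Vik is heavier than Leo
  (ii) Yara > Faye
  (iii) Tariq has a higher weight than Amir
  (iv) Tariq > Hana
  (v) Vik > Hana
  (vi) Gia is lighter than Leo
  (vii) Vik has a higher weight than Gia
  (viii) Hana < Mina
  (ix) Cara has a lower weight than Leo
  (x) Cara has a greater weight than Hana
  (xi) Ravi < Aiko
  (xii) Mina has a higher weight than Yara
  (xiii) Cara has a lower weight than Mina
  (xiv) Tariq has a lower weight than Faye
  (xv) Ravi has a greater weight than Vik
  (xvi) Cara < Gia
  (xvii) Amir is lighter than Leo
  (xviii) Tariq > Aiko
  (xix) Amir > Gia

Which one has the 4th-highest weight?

Chaining the given pairs: Hana < Cara < Gia < Amir < Leo < Vik < Ravi < Aiko < Tariq < Faye < Yara < Mina.
The 4th largest is Tariq.

Tariq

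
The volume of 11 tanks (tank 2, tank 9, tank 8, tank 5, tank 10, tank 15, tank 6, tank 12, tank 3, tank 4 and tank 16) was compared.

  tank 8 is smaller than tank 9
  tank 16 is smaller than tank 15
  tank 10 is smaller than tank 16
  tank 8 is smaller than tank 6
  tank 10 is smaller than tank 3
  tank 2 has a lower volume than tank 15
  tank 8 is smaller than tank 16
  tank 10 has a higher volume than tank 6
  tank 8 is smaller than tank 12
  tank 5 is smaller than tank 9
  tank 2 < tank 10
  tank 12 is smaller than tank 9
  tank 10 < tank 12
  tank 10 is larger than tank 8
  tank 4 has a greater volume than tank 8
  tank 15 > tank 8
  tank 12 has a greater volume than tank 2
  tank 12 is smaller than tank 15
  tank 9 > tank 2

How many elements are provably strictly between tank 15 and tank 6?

3

The relations place tank 6 below tank 15. An element lies strictly between them when it is forced above tank 6 and also forced below tank 15.
Above tank 6: {tank 10, tank 16, tank 12, tank 9, tank 3}. Below tank 15: {tank 2, tank 8, tank 10, tank 16, tank 12}.
Intersection: {tank 10, tank 16, tank 12} — 3.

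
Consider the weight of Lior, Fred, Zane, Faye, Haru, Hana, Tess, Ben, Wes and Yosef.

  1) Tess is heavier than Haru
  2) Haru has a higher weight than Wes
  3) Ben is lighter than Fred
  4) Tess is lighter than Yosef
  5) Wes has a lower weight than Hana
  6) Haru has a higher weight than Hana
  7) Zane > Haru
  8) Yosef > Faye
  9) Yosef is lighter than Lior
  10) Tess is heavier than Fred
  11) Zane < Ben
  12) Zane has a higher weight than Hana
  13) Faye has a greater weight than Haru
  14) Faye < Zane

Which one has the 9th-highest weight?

Hana

The consecutive relations fix a unique order: Wes < Hana < Haru < Faye < Zane < Ben < Fred < Tess < Yosef < Lior.
The 9th largest is Hana.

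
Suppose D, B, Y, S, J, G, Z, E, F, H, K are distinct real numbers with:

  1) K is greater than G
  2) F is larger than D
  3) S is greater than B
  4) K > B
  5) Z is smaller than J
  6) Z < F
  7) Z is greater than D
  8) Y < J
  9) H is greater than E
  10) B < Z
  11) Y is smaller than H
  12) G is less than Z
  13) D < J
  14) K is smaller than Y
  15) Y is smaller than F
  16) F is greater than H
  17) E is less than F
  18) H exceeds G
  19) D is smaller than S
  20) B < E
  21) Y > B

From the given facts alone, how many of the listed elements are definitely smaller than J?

The elements the relations force below J are B, D, G, K, Y, Z — no chain reaches any other.
That is 6.

6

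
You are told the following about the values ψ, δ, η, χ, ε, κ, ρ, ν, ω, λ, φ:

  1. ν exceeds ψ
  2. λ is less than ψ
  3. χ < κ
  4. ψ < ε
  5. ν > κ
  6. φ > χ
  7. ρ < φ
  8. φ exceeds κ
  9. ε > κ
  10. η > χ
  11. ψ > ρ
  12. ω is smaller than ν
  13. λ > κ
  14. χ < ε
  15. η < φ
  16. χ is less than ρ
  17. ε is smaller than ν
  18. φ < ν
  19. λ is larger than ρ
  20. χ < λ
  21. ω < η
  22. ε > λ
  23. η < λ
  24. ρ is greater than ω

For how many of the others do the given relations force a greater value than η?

5

The elements the relations force above η are λ, φ, ψ, ε, ν — no chain reaches any other.
That is 5.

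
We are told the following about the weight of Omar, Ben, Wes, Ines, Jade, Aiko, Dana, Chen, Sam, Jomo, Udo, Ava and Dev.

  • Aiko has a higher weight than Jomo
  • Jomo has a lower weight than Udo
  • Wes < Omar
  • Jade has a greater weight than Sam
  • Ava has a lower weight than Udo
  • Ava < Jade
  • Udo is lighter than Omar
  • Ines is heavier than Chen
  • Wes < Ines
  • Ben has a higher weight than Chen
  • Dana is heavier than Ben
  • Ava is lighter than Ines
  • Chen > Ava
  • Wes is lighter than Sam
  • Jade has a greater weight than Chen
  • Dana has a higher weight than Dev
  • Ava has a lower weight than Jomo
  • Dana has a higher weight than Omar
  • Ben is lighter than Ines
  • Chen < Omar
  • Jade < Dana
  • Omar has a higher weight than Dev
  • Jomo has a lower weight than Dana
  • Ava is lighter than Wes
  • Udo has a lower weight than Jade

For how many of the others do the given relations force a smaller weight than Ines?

4

The elements the relations force below Ines are Ava, Chen, Ben, Wes — no chain reaches any other.
That is 4.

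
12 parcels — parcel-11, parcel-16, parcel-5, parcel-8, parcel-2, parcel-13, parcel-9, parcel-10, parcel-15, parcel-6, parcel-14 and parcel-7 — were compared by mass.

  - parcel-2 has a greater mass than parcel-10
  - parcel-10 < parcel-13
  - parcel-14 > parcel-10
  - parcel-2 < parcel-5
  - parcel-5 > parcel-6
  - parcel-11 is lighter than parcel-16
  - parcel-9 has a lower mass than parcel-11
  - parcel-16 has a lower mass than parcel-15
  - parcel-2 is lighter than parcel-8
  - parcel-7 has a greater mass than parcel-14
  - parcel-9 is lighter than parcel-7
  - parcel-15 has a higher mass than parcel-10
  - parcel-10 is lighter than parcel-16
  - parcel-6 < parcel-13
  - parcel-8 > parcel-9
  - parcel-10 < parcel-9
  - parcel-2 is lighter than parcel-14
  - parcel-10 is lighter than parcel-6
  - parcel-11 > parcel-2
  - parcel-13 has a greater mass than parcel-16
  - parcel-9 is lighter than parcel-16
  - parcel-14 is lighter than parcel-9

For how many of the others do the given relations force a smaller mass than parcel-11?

Directly below parcel-11: parcel-2, parcel-9.
One step further: parcel-10, parcel-14 (4 so far).
No other element is forced below parcel-11 by the given relations, so the count is 4.

4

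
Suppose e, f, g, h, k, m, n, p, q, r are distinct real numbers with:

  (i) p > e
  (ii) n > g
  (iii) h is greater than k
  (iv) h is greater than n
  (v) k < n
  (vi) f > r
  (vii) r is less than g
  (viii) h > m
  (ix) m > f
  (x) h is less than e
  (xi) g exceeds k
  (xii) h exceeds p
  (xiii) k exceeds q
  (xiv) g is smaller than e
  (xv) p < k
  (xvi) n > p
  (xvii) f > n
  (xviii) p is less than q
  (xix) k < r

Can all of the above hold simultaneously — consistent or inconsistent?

We have e < p stated directly, yet also p < q < k < r < g < n < f < m < h < e by chaining the others — so p < e. Contradiction.

inconsistent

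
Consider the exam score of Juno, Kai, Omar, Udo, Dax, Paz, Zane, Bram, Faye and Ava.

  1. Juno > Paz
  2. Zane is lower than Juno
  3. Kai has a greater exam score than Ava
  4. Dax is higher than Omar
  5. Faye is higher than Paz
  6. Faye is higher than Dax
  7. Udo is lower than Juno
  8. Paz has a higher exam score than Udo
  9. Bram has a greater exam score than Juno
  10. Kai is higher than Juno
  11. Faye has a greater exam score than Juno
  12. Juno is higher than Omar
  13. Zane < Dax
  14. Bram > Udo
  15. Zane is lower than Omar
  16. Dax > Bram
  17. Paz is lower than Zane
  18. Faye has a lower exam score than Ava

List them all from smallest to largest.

Udo < Paz < Zane < Omar < Juno < Bram < Dax < Faye < Ava < Kai

Nothing is placed below Udo, so it is least; from there Udo < Paz; Paz < Zane; Zane < Omar; Omar < Juno; Juno < Bram; Bram < Dax; Dax < Faye; Faye < Ava; Ava < Kai, each given directly.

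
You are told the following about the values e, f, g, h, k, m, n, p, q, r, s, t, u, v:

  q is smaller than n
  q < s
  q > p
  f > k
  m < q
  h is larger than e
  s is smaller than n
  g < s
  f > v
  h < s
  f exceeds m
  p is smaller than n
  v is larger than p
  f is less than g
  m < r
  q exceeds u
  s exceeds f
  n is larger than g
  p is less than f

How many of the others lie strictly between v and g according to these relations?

The relations place v below g. An element lies strictly between them when it is forced above v and also forced below g.
Above v: {f, s, n}. Below g: {p, k, m, f}.
Intersection: {f} — 1.

1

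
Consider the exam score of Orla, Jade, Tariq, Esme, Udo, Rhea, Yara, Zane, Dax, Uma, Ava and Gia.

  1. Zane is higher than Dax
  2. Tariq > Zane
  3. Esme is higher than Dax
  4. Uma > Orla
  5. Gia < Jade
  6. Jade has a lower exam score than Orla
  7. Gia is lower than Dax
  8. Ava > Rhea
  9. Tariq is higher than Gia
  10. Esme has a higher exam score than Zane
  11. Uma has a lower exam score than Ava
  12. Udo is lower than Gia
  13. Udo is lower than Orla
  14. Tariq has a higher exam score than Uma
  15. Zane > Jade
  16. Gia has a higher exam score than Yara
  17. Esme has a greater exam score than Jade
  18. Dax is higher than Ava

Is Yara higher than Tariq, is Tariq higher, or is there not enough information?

Tariq

Yara < Gia and Gia < Jade give Yara < Jade.
With Jade < Orla: Yara < Gia < Jade < Orla.
With Orla < Uma: Yara < Gia < Jade < Orla < Uma.
With Uma < Ava: Yara < Gia < Jade < Orla < Uma < Ava.
Then Ava < Dax extends the chain to Dax.
Then Dax < Zane extends the chain to Zane.
With Zane < Tariq: Yara < Gia < Jade < Orla < Uma < Ava < Dax < Zane < Tariq.
So Tariq is higher.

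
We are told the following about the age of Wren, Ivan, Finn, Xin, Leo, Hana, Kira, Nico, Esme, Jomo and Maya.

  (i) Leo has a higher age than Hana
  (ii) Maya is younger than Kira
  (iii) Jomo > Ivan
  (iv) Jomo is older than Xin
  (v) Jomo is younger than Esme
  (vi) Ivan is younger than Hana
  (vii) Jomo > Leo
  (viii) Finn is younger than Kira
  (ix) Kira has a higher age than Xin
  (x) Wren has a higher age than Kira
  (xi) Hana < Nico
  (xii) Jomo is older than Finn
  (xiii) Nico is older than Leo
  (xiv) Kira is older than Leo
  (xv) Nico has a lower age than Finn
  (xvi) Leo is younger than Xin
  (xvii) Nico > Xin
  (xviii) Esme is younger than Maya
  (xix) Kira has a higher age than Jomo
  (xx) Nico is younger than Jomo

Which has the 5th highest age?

Chaining the given pairs: Ivan < Hana < Leo < Xin < Nico < Finn < Jomo < Esme < Maya < Kira < Wren.
Counting 5 from the largest end gives Jomo.

Jomo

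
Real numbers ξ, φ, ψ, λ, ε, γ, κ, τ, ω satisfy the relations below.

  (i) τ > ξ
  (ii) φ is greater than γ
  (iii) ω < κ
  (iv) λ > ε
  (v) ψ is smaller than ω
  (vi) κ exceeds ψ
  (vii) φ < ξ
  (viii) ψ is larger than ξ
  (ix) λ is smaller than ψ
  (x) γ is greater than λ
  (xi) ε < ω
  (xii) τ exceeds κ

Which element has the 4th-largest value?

Piecing the relations together gives one ordering: ε < λ < γ < φ < ξ < ψ < ω < κ < τ.
Counting 4 from the largest end gives ψ.

ψ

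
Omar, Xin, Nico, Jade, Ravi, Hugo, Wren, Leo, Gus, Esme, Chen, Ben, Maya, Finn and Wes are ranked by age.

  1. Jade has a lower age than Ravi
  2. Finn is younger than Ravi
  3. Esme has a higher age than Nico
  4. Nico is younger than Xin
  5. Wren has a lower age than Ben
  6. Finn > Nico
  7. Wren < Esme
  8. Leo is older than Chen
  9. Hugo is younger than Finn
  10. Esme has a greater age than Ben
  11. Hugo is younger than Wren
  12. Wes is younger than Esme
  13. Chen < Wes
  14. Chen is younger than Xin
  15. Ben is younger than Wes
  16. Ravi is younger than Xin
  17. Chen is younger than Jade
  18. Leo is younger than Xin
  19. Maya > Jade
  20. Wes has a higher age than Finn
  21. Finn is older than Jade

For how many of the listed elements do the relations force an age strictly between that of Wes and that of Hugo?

3

Chaining upward from Hugo reaches: Wren, Ben, Finn, Esme, Ravi, Xin.
Chaining downward from Wes reaches: Wren, Nico, Chen, Jade, Ben, Finn.
Strictly between Hugo and Wes are those in both lists: Wren, Ben, Finn — 3 elements.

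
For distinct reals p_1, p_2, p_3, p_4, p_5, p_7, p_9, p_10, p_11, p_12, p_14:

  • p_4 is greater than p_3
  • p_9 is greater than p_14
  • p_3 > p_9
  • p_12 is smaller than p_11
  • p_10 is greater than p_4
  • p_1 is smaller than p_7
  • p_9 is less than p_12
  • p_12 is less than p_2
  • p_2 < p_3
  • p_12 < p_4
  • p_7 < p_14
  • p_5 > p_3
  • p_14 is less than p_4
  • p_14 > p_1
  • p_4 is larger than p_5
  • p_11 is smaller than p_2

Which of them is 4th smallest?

Piecing the relations together gives one ordering: p_1 < p_7 < p_14 < p_9 < p_12 < p_11 < p_2 < p_3 < p_5 < p_4 < p_10.
Counting 4 from the smallest end gives p_9.

p_9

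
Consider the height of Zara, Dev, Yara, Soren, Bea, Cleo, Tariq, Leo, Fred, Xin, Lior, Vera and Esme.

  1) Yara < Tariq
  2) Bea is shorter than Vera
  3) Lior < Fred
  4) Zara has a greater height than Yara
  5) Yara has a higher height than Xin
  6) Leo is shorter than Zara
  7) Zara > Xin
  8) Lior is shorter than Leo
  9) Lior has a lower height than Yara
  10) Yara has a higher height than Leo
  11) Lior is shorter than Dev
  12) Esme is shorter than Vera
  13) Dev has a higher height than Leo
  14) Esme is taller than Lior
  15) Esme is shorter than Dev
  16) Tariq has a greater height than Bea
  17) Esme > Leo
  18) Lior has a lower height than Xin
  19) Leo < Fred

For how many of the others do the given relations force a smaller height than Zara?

Directly below Zara: Xin, Leo, Yara.
One step further: Lior (4 so far).
Nothing else is reachable below Zara; 4 in all.

4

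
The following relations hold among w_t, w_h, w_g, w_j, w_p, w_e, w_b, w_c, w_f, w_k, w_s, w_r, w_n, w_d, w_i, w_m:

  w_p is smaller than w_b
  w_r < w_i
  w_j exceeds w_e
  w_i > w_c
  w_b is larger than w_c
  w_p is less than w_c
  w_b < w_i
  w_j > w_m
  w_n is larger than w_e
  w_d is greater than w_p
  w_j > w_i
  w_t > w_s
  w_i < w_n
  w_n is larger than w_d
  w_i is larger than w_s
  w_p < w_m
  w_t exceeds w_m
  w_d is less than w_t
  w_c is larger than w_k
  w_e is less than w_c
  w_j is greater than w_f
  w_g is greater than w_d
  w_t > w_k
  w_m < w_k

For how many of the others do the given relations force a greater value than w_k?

The elements the relations force above w_k are w_c, w_b, w_i, w_j, w_n, w_t — no chain reaches any other.
That is 6.

6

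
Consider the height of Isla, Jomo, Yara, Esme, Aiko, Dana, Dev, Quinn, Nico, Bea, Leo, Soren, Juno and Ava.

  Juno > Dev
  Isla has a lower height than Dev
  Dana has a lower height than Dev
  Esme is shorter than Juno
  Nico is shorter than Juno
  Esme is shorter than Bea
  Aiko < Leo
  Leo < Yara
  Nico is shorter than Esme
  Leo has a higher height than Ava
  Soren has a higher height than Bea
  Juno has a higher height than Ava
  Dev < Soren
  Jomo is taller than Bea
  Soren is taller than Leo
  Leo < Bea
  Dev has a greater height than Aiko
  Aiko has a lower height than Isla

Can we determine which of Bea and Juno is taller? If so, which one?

undetermined

Following every chain through Bea: above Bea we get Jomo, Soren; below Bea we get Aiko, Ava, Nico, Esme, Leo.
Juno is not reached, and no chain runs the other way from Juno to Bea.
So the given relations leave the order of Bea and Juno undetermined.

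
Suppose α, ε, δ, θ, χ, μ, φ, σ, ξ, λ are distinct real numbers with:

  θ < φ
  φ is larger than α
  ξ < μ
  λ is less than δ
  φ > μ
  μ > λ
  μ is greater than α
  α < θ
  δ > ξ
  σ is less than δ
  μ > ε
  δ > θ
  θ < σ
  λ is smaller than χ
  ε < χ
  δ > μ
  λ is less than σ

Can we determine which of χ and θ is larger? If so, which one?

undetermined

Following every chain through χ: below χ we get ε, λ.
θ is not reached, and no chain runs the other way from θ to χ.
So the given relations leave the order of χ and θ undetermined.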